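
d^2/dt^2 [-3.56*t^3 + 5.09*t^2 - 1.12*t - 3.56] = 10.18 - 21.36*t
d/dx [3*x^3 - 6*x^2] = 3*x*(3*x - 4)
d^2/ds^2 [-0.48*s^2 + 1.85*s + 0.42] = -0.960000000000000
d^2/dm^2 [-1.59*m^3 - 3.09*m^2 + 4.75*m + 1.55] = -9.54*m - 6.18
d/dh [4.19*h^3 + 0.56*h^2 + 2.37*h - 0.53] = 12.57*h^2 + 1.12*h + 2.37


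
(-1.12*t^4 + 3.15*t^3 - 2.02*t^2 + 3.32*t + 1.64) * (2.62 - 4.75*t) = 5.32*t^5 - 17.8969*t^4 + 17.848*t^3 - 21.0624*t^2 + 0.9084*t + 4.2968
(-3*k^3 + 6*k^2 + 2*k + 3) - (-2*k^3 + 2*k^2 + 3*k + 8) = -k^3 + 4*k^2 - k - 5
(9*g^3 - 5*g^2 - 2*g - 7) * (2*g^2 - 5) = 18*g^5 - 10*g^4 - 49*g^3 + 11*g^2 + 10*g + 35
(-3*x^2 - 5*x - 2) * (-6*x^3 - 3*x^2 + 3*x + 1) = 18*x^5 + 39*x^4 + 18*x^3 - 12*x^2 - 11*x - 2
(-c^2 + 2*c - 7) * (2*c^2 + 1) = -2*c^4 + 4*c^3 - 15*c^2 + 2*c - 7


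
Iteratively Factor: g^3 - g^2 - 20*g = (g - 5)*(g^2 + 4*g) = (g - 5)*(g + 4)*(g)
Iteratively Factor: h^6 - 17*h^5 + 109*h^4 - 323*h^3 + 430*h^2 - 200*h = (h - 1)*(h^5 - 16*h^4 + 93*h^3 - 230*h^2 + 200*h) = (h - 4)*(h - 1)*(h^4 - 12*h^3 + 45*h^2 - 50*h) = (h - 4)*(h - 2)*(h - 1)*(h^3 - 10*h^2 + 25*h) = (h - 5)*(h - 4)*(h - 2)*(h - 1)*(h^2 - 5*h) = (h - 5)^2*(h - 4)*(h - 2)*(h - 1)*(h)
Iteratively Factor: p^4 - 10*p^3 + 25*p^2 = (p)*(p^3 - 10*p^2 + 25*p) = p*(p - 5)*(p^2 - 5*p) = p*(p - 5)^2*(p)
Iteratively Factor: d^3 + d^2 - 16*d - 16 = (d + 1)*(d^2 - 16) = (d - 4)*(d + 1)*(d + 4)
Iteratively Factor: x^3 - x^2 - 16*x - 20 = (x + 2)*(x^2 - 3*x - 10) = (x - 5)*(x + 2)*(x + 2)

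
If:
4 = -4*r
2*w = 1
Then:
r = -1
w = 1/2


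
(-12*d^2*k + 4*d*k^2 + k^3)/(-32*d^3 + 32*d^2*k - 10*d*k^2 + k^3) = k*(6*d + k)/(16*d^2 - 8*d*k + k^2)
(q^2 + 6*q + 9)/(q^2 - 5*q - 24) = (q + 3)/(q - 8)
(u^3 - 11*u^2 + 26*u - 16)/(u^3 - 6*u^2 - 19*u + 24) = (u - 2)/(u + 3)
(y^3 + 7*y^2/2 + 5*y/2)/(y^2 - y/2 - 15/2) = y*(y + 1)/(y - 3)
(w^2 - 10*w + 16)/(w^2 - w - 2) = (w - 8)/(w + 1)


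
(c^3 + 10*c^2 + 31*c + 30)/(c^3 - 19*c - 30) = (c + 5)/(c - 5)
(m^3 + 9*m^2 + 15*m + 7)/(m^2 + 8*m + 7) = m + 1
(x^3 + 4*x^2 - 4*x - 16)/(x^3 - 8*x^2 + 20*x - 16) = (x^2 + 6*x + 8)/(x^2 - 6*x + 8)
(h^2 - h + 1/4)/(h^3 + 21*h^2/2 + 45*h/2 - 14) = (h - 1/2)/(h^2 + 11*h + 28)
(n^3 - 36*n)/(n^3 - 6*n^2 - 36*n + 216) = n/(n - 6)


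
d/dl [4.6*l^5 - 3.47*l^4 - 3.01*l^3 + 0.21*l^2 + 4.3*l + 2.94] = 23.0*l^4 - 13.88*l^3 - 9.03*l^2 + 0.42*l + 4.3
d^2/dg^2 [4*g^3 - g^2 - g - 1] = 24*g - 2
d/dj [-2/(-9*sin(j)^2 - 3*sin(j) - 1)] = -6*(6*sin(j) + 1)*cos(j)/(9*sin(j)^2 + 3*sin(j) + 1)^2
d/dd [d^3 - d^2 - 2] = d*(3*d - 2)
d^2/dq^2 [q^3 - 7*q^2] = 6*q - 14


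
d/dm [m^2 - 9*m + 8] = 2*m - 9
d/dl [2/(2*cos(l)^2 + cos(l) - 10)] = 2*(4*cos(l) + 1)*sin(l)/(cos(l) + cos(2*l) - 9)^2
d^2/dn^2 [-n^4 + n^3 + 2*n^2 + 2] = -12*n^2 + 6*n + 4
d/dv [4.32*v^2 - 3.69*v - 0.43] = 8.64*v - 3.69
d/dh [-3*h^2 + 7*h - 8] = 7 - 6*h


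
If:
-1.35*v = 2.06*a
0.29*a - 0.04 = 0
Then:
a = 0.14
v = -0.21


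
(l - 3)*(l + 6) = l^2 + 3*l - 18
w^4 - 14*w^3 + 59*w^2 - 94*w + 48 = (w - 8)*(w - 3)*(w - 2)*(w - 1)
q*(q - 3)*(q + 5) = q^3 + 2*q^2 - 15*q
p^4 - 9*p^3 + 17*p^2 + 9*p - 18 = (p - 6)*(p - 3)*(p - 1)*(p + 1)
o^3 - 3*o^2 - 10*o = o*(o - 5)*(o + 2)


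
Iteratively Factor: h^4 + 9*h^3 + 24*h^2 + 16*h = (h + 1)*(h^3 + 8*h^2 + 16*h) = (h + 1)*(h + 4)*(h^2 + 4*h) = h*(h + 1)*(h + 4)*(h + 4)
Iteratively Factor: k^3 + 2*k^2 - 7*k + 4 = (k + 4)*(k^2 - 2*k + 1) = (k - 1)*(k + 4)*(k - 1)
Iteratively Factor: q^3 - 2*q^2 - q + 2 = (q - 1)*(q^2 - q - 2) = (q - 1)*(q + 1)*(q - 2)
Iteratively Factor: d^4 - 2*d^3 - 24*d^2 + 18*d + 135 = (d + 3)*(d^3 - 5*d^2 - 9*d + 45) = (d - 3)*(d + 3)*(d^2 - 2*d - 15) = (d - 3)*(d + 3)^2*(d - 5)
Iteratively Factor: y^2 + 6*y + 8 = (y + 2)*(y + 4)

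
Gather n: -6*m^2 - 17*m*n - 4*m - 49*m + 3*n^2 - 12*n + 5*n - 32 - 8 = -6*m^2 - 53*m + 3*n^2 + n*(-17*m - 7) - 40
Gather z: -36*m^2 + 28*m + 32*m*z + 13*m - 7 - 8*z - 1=-36*m^2 + 41*m + z*(32*m - 8) - 8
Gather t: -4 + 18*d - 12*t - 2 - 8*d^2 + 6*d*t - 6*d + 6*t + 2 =-8*d^2 + 12*d + t*(6*d - 6) - 4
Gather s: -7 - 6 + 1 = -12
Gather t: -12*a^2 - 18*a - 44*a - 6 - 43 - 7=-12*a^2 - 62*a - 56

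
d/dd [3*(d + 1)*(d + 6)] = 6*d + 21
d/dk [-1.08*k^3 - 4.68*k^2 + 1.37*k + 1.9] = -3.24*k^2 - 9.36*k + 1.37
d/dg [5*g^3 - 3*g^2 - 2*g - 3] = 15*g^2 - 6*g - 2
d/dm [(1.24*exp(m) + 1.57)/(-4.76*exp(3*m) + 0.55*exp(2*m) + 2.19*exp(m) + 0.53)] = (11.8048*exp(3*m) + 21.7376*exp(2*m) - 1.727*exp(m) - 2.7811)*exp(m)/(22.6576*exp(6*m) - 5.236*exp(5*m) - 20.5463*exp(4*m) - 2.6366*exp(3*m) + 5.3791*exp(2*m) + 2.3214*exp(m) + 0.2809)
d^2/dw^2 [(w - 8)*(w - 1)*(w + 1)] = 6*w - 16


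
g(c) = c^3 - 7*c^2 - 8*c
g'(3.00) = -23.00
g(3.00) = -60.00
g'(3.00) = -23.00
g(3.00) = -60.00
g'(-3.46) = 76.35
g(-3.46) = -97.54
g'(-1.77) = 26.18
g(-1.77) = -13.32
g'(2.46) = -24.29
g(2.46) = -47.15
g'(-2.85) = 56.27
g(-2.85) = -57.21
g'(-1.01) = 9.20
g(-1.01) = -0.09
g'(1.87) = -23.69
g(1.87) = -32.90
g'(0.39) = -13.00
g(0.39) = -4.13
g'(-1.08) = 10.62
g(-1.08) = -0.78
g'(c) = 3*c^2 - 14*c - 8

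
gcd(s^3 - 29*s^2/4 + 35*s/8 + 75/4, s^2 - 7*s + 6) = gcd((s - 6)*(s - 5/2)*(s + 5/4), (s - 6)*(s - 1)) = s - 6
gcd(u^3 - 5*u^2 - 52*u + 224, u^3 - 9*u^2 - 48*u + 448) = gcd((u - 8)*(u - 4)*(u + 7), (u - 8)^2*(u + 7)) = u^2 - u - 56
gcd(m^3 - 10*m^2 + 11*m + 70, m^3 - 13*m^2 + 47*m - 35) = m^2 - 12*m + 35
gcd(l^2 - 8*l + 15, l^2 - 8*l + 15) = l^2 - 8*l + 15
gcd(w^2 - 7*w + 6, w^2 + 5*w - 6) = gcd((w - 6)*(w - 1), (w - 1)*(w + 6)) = w - 1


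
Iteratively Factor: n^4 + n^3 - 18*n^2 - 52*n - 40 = (n + 2)*(n^3 - n^2 - 16*n - 20) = (n + 2)^2*(n^2 - 3*n - 10) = (n - 5)*(n + 2)^2*(n + 2)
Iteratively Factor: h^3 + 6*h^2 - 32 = (h - 2)*(h^2 + 8*h + 16) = (h - 2)*(h + 4)*(h + 4)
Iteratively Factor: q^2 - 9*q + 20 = (q - 5)*(q - 4)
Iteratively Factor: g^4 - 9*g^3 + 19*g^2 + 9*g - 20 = (g - 4)*(g^3 - 5*g^2 - g + 5) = (g - 5)*(g - 4)*(g^2 - 1) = (g - 5)*(g - 4)*(g + 1)*(g - 1)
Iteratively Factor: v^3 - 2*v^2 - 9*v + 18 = (v - 2)*(v^2 - 9) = (v - 2)*(v + 3)*(v - 3)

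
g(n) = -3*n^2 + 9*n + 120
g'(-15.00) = 99.00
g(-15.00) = -690.00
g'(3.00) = -9.00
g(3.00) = 120.00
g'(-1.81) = 19.86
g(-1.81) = 93.88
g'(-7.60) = 54.60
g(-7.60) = -121.68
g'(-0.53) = 12.18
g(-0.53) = 114.39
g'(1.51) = -0.06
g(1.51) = 126.75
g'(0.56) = 5.64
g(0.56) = 124.10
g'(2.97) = -8.82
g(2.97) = 120.27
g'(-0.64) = 12.84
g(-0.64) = 113.01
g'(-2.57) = 24.42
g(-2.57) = 77.06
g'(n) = 9 - 6*n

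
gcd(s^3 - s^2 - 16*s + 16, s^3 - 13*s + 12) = s^2 + 3*s - 4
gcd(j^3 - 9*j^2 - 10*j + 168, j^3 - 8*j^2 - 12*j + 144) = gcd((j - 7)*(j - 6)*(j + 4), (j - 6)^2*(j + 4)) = j^2 - 2*j - 24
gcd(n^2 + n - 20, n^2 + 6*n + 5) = n + 5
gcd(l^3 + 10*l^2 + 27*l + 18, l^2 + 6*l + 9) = l + 3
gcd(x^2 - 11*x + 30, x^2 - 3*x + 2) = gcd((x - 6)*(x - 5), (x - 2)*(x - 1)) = 1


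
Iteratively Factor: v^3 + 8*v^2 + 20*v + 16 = (v + 2)*(v^2 + 6*v + 8) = (v + 2)^2*(v + 4)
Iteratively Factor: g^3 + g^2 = (g)*(g^2 + g) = g^2*(g + 1)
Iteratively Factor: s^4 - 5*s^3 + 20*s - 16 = (s - 2)*(s^3 - 3*s^2 - 6*s + 8) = (s - 4)*(s - 2)*(s^2 + s - 2) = (s - 4)*(s - 2)*(s + 2)*(s - 1)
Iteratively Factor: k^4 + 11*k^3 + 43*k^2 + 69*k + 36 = (k + 3)*(k^3 + 8*k^2 + 19*k + 12) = (k + 1)*(k + 3)*(k^2 + 7*k + 12) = (k + 1)*(k + 3)*(k + 4)*(k + 3)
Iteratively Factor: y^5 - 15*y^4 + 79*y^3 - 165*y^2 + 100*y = (y - 4)*(y^4 - 11*y^3 + 35*y^2 - 25*y) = (y - 5)*(y - 4)*(y^3 - 6*y^2 + 5*y) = (y - 5)*(y - 4)*(y - 1)*(y^2 - 5*y) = y*(y - 5)*(y - 4)*(y - 1)*(y - 5)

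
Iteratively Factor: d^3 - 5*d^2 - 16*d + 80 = (d - 4)*(d^2 - d - 20) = (d - 5)*(d - 4)*(d + 4)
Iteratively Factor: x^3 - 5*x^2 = (x)*(x^2 - 5*x) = x^2*(x - 5)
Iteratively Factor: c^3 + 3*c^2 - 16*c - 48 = (c + 4)*(c^2 - c - 12) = (c + 3)*(c + 4)*(c - 4)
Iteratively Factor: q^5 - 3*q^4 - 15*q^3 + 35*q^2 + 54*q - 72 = (q + 2)*(q^4 - 5*q^3 - 5*q^2 + 45*q - 36) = (q + 2)*(q + 3)*(q^3 - 8*q^2 + 19*q - 12) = (q - 3)*(q + 2)*(q + 3)*(q^2 - 5*q + 4) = (q - 4)*(q - 3)*(q + 2)*(q + 3)*(q - 1)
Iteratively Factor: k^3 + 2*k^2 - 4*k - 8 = (k + 2)*(k^2 - 4) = (k + 2)^2*(k - 2)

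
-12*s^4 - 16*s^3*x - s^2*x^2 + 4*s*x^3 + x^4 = (-2*s + x)*(s + x)*(2*s + x)*(3*s + x)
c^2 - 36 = (c - 6)*(c + 6)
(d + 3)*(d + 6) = d^2 + 9*d + 18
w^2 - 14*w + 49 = (w - 7)^2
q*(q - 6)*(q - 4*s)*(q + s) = q^4 - 3*q^3*s - 6*q^3 - 4*q^2*s^2 + 18*q^2*s + 24*q*s^2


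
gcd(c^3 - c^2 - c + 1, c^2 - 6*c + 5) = c - 1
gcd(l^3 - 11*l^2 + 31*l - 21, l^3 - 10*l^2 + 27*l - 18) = l^2 - 4*l + 3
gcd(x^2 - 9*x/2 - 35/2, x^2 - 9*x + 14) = x - 7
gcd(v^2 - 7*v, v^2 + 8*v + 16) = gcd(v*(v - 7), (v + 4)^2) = 1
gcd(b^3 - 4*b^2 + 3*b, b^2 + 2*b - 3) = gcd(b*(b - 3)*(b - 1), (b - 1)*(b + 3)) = b - 1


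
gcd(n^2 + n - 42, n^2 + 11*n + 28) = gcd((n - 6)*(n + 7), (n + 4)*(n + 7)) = n + 7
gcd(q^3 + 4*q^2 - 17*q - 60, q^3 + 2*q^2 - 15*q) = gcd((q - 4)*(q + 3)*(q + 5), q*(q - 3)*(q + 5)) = q + 5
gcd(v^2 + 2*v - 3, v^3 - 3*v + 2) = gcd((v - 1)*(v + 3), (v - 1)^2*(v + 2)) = v - 1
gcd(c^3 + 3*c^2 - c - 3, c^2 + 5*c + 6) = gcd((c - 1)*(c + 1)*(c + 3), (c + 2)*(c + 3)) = c + 3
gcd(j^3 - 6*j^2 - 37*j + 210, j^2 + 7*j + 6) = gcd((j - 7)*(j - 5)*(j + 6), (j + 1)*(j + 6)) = j + 6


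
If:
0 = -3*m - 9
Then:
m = -3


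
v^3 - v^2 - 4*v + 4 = (v - 2)*(v - 1)*(v + 2)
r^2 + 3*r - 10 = (r - 2)*(r + 5)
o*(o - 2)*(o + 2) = o^3 - 4*o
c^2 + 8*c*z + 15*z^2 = (c + 3*z)*(c + 5*z)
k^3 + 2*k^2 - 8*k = k*(k - 2)*(k + 4)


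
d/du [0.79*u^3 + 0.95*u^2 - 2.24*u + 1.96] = 2.37*u^2 + 1.9*u - 2.24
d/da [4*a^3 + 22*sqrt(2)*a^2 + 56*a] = 12*a^2 + 44*sqrt(2)*a + 56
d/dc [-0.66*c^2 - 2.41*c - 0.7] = -1.32*c - 2.41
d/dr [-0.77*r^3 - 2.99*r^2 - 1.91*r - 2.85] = -2.31*r^2 - 5.98*r - 1.91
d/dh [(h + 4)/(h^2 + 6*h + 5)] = (h^2 + 6*h - 2*(h + 3)*(h + 4) + 5)/(h^2 + 6*h + 5)^2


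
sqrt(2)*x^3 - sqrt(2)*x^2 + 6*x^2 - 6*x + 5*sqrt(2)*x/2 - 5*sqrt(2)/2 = (x - 1)*(x + 5*sqrt(2)/2)*(sqrt(2)*x + 1)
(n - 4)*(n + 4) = n^2 - 16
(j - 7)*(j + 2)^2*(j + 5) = j^4 + 2*j^3 - 39*j^2 - 148*j - 140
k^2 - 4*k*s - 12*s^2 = (k - 6*s)*(k + 2*s)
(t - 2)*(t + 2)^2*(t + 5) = t^4 + 7*t^3 + 6*t^2 - 28*t - 40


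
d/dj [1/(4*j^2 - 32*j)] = (4 - j)/(2*j^2*(j - 8)^2)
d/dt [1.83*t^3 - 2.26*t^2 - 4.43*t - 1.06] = 5.49*t^2 - 4.52*t - 4.43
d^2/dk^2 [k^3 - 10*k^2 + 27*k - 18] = 6*k - 20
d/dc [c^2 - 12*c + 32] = 2*c - 12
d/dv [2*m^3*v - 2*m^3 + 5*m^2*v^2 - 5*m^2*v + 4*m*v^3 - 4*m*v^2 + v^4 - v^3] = 2*m^3 + 10*m^2*v - 5*m^2 + 12*m*v^2 - 8*m*v + 4*v^3 - 3*v^2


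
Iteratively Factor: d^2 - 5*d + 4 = (d - 4)*(d - 1)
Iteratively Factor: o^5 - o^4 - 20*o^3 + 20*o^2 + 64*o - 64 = (o - 1)*(o^4 - 20*o^2 + 64) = (o - 2)*(o - 1)*(o^3 + 2*o^2 - 16*o - 32) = (o - 2)*(o - 1)*(o + 2)*(o^2 - 16) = (o - 4)*(o - 2)*(o - 1)*(o + 2)*(o + 4)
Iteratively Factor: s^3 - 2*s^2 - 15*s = (s)*(s^2 - 2*s - 15) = s*(s - 5)*(s + 3)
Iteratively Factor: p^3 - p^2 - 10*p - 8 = (p + 1)*(p^2 - 2*p - 8) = (p - 4)*(p + 1)*(p + 2)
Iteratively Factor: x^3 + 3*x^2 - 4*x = (x)*(x^2 + 3*x - 4) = x*(x + 4)*(x - 1)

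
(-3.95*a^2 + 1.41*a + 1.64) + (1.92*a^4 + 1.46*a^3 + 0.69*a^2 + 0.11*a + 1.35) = 1.92*a^4 + 1.46*a^3 - 3.26*a^2 + 1.52*a + 2.99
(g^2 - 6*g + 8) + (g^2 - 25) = 2*g^2 - 6*g - 17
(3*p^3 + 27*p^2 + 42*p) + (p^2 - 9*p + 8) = 3*p^3 + 28*p^2 + 33*p + 8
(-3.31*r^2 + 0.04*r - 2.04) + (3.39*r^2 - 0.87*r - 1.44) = 0.0800000000000001*r^2 - 0.83*r - 3.48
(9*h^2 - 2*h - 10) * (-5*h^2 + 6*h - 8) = -45*h^4 + 64*h^3 - 34*h^2 - 44*h + 80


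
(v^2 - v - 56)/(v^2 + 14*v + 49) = (v - 8)/(v + 7)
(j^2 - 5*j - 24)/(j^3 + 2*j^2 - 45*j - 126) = (j - 8)/(j^2 - j - 42)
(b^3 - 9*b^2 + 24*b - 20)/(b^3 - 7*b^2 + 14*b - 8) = (b^2 - 7*b + 10)/(b^2 - 5*b + 4)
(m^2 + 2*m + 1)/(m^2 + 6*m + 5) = (m + 1)/(m + 5)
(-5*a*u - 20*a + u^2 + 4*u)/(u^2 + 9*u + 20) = (-5*a + u)/(u + 5)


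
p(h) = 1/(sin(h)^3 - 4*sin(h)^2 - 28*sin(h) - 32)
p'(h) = (-3*sin(h)^2*cos(h) + 8*sin(h)*cos(h) + 28*cos(h))/(sin(h)^3 - 4*sin(h)^2 - 28*sin(h) - 32)^2 = (14 - 3*sin(h))*cos(h)/((sin(h) - 8)^2*(sin(h) + 2)^3)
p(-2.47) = -0.06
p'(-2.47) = -0.06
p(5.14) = -0.09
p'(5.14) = 0.07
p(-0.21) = -0.04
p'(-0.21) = 0.04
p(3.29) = -0.04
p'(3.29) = -0.03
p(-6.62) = -0.04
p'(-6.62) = 0.04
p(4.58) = -0.11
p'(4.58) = -0.03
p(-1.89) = -0.10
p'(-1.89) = -0.06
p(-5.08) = -0.02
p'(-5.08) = 0.00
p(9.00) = -0.02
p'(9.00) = -0.01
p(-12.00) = -0.02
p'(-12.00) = 0.01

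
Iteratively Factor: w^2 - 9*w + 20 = (w - 5)*(w - 4)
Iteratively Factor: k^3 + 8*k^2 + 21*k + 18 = (k + 2)*(k^2 + 6*k + 9) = (k + 2)*(k + 3)*(k + 3)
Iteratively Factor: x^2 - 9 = (x + 3)*(x - 3)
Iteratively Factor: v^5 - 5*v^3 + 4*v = (v + 1)*(v^4 - v^3 - 4*v^2 + 4*v) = (v - 1)*(v + 1)*(v^3 - 4*v) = (v - 1)*(v + 1)*(v + 2)*(v^2 - 2*v) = v*(v - 1)*(v + 1)*(v + 2)*(v - 2)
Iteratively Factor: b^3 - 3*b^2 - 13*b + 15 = (b + 3)*(b^2 - 6*b + 5) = (b - 1)*(b + 3)*(b - 5)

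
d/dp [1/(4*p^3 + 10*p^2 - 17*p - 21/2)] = 4*(-12*p^2 - 20*p + 17)/(8*p^3 + 20*p^2 - 34*p - 21)^2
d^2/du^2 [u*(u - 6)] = 2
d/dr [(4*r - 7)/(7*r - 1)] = 45/(7*r - 1)^2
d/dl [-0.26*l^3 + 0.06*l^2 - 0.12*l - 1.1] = -0.78*l^2 + 0.12*l - 0.12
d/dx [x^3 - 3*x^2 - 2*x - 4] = 3*x^2 - 6*x - 2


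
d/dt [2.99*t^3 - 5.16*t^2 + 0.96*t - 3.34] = 8.97*t^2 - 10.32*t + 0.96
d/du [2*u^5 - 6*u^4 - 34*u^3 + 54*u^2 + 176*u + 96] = 10*u^4 - 24*u^3 - 102*u^2 + 108*u + 176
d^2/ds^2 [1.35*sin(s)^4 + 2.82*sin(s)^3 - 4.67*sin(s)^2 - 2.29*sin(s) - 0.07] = -21.6*sin(s)^4 - 25.38*sin(s)^3 + 34.88*sin(s)^2 + 19.21*sin(s) - 9.34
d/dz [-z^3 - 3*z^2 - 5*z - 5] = -3*z^2 - 6*z - 5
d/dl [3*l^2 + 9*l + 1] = 6*l + 9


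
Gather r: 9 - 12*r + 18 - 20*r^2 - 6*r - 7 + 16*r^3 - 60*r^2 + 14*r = 16*r^3 - 80*r^2 - 4*r + 20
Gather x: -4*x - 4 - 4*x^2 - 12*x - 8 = -4*x^2 - 16*x - 12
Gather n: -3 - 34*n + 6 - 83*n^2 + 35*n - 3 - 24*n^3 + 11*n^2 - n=-24*n^3 - 72*n^2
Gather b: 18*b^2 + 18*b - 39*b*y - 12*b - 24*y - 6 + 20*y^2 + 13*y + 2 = 18*b^2 + b*(6 - 39*y) + 20*y^2 - 11*y - 4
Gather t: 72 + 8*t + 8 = 8*t + 80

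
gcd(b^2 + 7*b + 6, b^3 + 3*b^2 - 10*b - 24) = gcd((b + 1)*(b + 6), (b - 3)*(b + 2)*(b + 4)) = 1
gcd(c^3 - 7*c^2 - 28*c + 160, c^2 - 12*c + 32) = c^2 - 12*c + 32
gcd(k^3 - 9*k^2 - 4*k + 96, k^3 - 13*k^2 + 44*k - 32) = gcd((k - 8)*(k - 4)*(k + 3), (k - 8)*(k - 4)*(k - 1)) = k^2 - 12*k + 32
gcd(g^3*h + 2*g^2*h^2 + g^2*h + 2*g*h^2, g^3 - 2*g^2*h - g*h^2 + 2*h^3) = 1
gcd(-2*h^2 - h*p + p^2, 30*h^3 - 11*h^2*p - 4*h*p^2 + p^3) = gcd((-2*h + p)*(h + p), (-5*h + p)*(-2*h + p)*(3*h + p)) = -2*h + p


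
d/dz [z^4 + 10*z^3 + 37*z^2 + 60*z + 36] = 4*z^3 + 30*z^2 + 74*z + 60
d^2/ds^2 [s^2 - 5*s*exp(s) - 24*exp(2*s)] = -5*s*exp(s) - 96*exp(2*s) - 10*exp(s) + 2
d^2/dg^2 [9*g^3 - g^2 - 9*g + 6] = 54*g - 2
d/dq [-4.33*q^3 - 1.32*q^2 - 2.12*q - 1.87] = -12.99*q^2 - 2.64*q - 2.12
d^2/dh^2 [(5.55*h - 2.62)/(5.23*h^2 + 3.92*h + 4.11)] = ((5.55*h - 2.62)*(10.46*h + 3.92)*(20.92*h + 7.84) - (174.159*h + 16.1068)*(5.23*h^2 + 3.92*h + 4.11))/(5.23*h^2 + 3.92*h + 4.11)^3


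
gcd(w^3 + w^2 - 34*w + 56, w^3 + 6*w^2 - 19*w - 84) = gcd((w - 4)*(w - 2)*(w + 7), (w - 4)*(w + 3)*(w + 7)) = w^2 + 3*w - 28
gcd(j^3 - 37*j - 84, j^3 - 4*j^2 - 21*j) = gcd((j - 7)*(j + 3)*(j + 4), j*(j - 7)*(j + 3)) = j^2 - 4*j - 21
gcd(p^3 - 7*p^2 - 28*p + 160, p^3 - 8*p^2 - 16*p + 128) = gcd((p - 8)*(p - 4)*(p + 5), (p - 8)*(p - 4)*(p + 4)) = p^2 - 12*p + 32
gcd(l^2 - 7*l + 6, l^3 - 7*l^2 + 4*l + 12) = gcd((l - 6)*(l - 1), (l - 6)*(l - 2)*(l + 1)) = l - 6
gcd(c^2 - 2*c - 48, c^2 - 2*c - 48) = c^2 - 2*c - 48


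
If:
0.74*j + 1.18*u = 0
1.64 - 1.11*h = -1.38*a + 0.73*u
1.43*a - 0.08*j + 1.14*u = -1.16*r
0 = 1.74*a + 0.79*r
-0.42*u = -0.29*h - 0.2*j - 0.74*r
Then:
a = 0.20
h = 1.61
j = -0.29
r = -0.45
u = 0.18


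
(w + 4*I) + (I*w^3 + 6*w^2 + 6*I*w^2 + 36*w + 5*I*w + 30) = I*w^3 + 6*w^2 + 6*I*w^2 + 37*w + 5*I*w + 30 + 4*I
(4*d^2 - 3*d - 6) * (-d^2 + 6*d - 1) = -4*d^4 + 27*d^3 - 16*d^2 - 33*d + 6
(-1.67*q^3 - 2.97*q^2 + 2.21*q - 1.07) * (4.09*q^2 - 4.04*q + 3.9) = -6.8303*q^5 - 5.4005*q^4 + 14.5247*q^3 - 24.8877*q^2 + 12.9418*q - 4.173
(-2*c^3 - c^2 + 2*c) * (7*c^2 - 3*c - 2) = -14*c^5 - c^4 + 21*c^3 - 4*c^2 - 4*c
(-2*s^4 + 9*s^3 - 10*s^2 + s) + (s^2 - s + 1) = -2*s^4 + 9*s^3 - 9*s^2 + 1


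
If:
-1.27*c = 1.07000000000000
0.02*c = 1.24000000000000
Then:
No Solution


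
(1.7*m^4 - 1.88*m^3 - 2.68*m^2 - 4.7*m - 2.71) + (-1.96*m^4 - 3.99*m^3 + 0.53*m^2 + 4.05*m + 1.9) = -0.26*m^4 - 5.87*m^3 - 2.15*m^2 - 0.65*m - 0.81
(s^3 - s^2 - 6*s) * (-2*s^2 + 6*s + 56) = -2*s^5 + 8*s^4 + 62*s^3 - 92*s^2 - 336*s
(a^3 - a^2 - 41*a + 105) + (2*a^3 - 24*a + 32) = 3*a^3 - a^2 - 65*a + 137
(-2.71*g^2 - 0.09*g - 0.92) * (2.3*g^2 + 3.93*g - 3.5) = -6.233*g^4 - 10.8573*g^3 + 7.0153*g^2 - 3.3006*g + 3.22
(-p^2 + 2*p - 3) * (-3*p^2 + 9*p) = 3*p^4 - 15*p^3 + 27*p^2 - 27*p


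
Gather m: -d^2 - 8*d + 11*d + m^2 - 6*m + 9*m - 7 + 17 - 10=-d^2 + 3*d + m^2 + 3*m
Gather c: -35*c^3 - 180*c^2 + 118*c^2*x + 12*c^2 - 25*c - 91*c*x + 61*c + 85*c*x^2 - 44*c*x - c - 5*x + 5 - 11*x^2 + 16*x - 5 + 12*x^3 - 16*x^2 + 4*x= -35*c^3 + c^2*(118*x - 168) + c*(85*x^2 - 135*x + 35) + 12*x^3 - 27*x^2 + 15*x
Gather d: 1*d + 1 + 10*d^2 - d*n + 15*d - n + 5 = 10*d^2 + d*(16 - n) - n + 6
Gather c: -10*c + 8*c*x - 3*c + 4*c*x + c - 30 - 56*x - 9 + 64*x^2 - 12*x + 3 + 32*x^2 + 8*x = c*(12*x - 12) + 96*x^2 - 60*x - 36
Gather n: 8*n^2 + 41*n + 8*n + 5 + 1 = 8*n^2 + 49*n + 6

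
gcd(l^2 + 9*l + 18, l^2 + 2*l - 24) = l + 6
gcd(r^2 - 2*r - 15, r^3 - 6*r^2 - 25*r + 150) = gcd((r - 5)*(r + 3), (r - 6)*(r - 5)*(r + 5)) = r - 5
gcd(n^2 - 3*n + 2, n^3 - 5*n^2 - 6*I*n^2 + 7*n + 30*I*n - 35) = 1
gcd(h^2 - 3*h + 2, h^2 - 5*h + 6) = h - 2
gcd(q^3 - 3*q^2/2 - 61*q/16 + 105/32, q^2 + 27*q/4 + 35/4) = q + 7/4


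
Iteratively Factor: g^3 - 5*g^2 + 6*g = (g)*(g^2 - 5*g + 6) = g*(g - 3)*(g - 2)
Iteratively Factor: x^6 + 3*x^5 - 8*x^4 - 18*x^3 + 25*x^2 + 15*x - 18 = (x + 1)*(x^5 + 2*x^4 - 10*x^3 - 8*x^2 + 33*x - 18) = (x - 1)*(x + 1)*(x^4 + 3*x^3 - 7*x^2 - 15*x + 18) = (x - 1)*(x + 1)*(x + 3)*(x^3 - 7*x + 6) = (x - 2)*(x - 1)*(x + 1)*(x + 3)*(x^2 + 2*x - 3) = (x - 2)*(x - 1)^2*(x + 1)*(x + 3)*(x + 3)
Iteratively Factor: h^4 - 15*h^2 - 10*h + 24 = (h + 3)*(h^3 - 3*h^2 - 6*h + 8) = (h - 4)*(h + 3)*(h^2 + h - 2) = (h - 4)*(h - 1)*(h + 3)*(h + 2)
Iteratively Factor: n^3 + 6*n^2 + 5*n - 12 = (n - 1)*(n^2 + 7*n + 12) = (n - 1)*(n + 3)*(n + 4)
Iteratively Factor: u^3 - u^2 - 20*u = (u + 4)*(u^2 - 5*u) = u*(u + 4)*(u - 5)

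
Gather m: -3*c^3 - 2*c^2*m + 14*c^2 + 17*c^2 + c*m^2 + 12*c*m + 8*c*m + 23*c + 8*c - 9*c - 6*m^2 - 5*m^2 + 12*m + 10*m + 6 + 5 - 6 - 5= -3*c^3 + 31*c^2 + 22*c + m^2*(c - 11) + m*(-2*c^2 + 20*c + 22)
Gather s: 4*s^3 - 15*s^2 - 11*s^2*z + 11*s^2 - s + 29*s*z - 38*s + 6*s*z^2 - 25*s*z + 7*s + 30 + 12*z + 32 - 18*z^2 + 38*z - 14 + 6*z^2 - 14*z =4*s^3 + s^2*(-11*z - 4) + s*(6*z^2 + 4*z - 32) - 12*z^2 + 36*z + 48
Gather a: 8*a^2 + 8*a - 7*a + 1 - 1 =8*a^2 + a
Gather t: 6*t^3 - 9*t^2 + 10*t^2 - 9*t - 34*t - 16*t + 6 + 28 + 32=6*t^3 + t^2 - 59*t + 66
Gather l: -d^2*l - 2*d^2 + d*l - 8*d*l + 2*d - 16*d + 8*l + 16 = -2*d^2 - 14*d + l*(-d^2 - 7*d + 8) + 16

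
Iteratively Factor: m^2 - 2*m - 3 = (m - 3)*(m + 1)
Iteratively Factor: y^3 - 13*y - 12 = (y + 3)*(y^2 - 3*y - 4) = (y + 1)*(y + 3)*(y - 4)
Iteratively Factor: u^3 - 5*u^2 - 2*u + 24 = (u - 4)*(u^2 - u - 6) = (u - 4)*(u - 3)*(u + 2)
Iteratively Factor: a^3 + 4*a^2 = (a + 4)*(a^2) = a*(a + 4)*(a)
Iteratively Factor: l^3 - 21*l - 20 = (l + 1)*(l^2 - l - 20) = (l + 1)*(l + 4)*(l - 5)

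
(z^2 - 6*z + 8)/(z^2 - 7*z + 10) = (z - 4)/(z - 5)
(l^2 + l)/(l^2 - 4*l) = (l + 1)/(l - 4)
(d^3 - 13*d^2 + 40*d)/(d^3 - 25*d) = (d - 8)/(d + 5)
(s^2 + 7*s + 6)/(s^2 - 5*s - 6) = (s + 6)/(s - 6)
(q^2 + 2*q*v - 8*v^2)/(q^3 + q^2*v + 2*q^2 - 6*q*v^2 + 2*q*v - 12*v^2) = (q + 4*v)/(q^2 + 3*q*v + 2*q + 6*v)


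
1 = 1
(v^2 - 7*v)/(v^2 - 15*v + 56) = v/(v - 8)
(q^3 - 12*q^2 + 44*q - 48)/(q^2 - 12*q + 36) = (q^2 - 6*q + 8)/(q - 6)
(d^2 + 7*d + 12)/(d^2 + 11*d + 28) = (d + 3)/(d + 7)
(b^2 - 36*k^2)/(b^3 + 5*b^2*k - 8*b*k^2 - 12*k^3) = (b - 6*k)/(b^2 - b*k - 2*k^2)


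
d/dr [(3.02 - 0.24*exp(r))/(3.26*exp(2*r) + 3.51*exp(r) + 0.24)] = (0.7824*exp(2*r) - 19.6904*exp(r) - 10.6578)*exp(r)/(10.6276*exp(4*r) + 22.8852*exp(3*r) + 13.8849*exp(2*r) + 1.6848*exp(r) + 0.0576)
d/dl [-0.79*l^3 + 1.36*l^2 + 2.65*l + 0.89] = -2.37*l^2 + 2.72*l + 2.65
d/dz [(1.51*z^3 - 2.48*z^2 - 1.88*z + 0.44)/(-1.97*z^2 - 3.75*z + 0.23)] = (-2.9747*z^4 - 11.325*z^3 + 6.6383*z^2 + 0.5928*z + 1.2176)/(3.8809*z^4 + 14.775*z^3 + 13.1563*z^2 - 1.725*z + 0.0529)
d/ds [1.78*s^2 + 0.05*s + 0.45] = 3.56*s + 0.05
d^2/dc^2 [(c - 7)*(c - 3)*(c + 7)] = 6*c - 6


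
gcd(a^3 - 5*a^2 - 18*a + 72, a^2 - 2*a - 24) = a^2 - 2*a - 24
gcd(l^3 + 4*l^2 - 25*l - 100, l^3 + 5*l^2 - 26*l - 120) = l^2 - l - 20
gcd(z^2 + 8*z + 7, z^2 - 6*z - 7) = z + 1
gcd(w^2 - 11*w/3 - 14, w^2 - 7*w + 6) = w - 6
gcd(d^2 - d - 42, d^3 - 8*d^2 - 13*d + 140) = d - 7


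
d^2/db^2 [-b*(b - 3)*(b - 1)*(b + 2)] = -12*b^2 + 12*b + 10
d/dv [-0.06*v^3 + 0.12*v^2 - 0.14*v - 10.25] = -0.18*v^2 + 0.24*v - 0.14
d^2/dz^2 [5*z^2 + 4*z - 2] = 10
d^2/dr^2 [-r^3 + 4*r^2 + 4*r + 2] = 8 - 6*r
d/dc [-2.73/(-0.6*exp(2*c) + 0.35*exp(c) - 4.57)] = (0.9555 - 3.276*exp(c))*exp(c)/(0.6*exp(2*c) - 0.35*exp(c) + 4.57)^2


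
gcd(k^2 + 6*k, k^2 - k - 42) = k + 6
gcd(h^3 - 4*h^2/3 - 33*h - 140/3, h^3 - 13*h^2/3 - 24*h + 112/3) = h^2 - 3*h - 28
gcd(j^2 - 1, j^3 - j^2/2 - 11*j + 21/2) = j - 1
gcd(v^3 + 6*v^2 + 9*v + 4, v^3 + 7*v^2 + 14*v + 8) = v^2 + 5*v + 4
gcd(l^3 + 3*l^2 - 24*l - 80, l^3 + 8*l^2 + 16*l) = l^2 + 8*l + 16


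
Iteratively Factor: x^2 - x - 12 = (x - 4)*(x + 3)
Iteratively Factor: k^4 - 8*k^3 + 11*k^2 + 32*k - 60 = (k - 3)*(k^3 - 5*k^2 - 4*k + 20) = (k - 3)*(k - 2)*(k^2 - 3*k - 10) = (k - 5)*(k - 3)*(k - 2)*(k + 2)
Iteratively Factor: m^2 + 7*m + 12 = (m + 4)*(m + 3)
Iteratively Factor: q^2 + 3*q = (q)*(q + 3)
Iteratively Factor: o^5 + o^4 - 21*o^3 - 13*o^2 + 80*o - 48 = (o + 3)*(o^4 - 2*o^3 - 15*o^2 + 32*o - 16) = (o + 3)*(o + 4)*(o^3 - 6*o^2 + 9*o - 4) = (o - 1)*(o + 3)*(o + 4)*(o^2 - 5*o + 4) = (o - 4)*(o - 1)*(o + 3)*(o + 4)*(o - 1)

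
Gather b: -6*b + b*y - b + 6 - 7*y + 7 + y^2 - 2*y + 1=b*(y - 7) + y^2 - 9*y + 14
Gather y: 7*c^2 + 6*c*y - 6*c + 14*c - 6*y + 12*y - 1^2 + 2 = 7*c^2 + 8*c + y*(6*c + 6) + 1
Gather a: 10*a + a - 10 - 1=11*a - 11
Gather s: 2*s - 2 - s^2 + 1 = -s^2 + 2*s - 1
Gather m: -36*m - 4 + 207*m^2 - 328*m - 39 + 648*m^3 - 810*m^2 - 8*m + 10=648*m^3 - 603*m^2 - 372*m - 33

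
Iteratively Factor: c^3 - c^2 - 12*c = (c)*(c^2 - c - 12) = c*(c - 4)*(c + 3)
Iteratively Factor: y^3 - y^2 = (y)*(y^2 - y) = y*(y - 1)*(y)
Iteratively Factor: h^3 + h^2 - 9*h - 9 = (h + 1)*(h^2 - 9) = (h + 1)*(h + 3)*(h - 3)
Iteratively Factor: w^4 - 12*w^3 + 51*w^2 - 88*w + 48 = (w - 4)*(w^3 - 8*w^2 + 19*w - 12) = (w - 4)^2*(w^2 - 4*w + 3) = (w - 4)^2*(w - 3)*(w - 1)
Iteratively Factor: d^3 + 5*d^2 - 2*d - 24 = (d - 2)*(d^2 + 7*d + 12) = (d - 2)*(d + 3)*(d + 4)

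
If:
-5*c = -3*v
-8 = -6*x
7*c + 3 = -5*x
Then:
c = -29/21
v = -145/63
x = 4/3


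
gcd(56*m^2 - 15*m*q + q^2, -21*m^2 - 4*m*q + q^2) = -7*m + q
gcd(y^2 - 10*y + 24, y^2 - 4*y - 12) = y - 6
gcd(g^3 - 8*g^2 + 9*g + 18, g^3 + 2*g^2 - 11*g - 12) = g^2 - 2*g - 3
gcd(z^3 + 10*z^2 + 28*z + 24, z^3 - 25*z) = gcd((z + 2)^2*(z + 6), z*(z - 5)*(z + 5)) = 1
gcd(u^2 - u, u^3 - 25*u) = u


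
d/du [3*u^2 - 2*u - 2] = 6*u - 2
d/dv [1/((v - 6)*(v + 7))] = (-2*v - 1)/(v^4 + 2*v^3 - 83*v^2 - 84*v + 1764)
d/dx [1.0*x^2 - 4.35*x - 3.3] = 2.0*x - 4.35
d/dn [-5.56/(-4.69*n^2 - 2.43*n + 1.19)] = (-52.1528*n - 13.5108)/(4.69*n^2 + 2.43*n - 1.19)^2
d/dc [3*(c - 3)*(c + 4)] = 6*c + 3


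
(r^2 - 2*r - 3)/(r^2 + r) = (r - 3)/r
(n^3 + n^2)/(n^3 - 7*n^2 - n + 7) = n^2/(n^2 - 8*n + 7)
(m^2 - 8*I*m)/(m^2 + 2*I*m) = (m - 8*I)/(m + 2*I)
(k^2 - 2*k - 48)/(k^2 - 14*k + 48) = (k + 6)/(k - 6)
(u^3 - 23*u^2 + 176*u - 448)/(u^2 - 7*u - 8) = (u^2 - 15*u + 56)/(u + 1)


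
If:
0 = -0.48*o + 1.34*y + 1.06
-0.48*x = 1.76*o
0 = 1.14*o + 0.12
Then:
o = -0.11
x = 0.39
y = -0.83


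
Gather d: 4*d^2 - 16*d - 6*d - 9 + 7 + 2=4*d^2 - 22*d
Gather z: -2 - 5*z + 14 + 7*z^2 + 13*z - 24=7*z^2 + 8*z - 12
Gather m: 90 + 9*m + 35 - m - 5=8*m + 120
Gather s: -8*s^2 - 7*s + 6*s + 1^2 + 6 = -8*s^2 - s + 7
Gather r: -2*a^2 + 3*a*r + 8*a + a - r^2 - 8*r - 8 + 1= -2*a^2 + 9*a - r^2 + r*(3*a - 8) - 7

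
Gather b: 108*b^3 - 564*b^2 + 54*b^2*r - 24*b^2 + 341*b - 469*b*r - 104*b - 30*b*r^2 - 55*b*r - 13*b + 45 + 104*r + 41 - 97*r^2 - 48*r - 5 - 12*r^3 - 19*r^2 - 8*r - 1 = 108*b^3 + b^2*(54*r - 588) + b*(-30*r^2 - 524*r + 224) - 12*r^3 - 116*r^2 + 48*r + 80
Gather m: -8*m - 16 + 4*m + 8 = -4*m - 8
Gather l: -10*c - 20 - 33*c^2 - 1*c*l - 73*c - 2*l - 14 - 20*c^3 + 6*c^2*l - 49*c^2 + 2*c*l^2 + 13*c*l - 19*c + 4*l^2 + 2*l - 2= -20*c^3 - 82*c^2 - 102*c + l^2*(2*c + 4) + l*(6*c^2 + 12*c) - 36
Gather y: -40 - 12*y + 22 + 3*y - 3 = -9*y - 21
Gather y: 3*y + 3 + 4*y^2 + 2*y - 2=4*y^2 + 5*y + 1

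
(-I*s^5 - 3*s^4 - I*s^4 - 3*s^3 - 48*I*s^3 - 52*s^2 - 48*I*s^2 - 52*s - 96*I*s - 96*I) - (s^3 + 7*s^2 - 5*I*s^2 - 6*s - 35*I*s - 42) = -I*s^5 - 3*s^4 - I*s^4 - 4*s^3 - 48*I*s^3 - 59*s^2 - 43*I*s^2 - 46*s - 61*I*s + 42 - 96*I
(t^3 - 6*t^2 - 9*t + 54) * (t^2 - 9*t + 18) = t^5 - 15*t^4 + 63*t^3 + 27*t^2 - 648*t + 972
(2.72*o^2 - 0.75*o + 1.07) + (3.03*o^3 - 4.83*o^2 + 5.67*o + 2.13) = 3.03*o^3 - 2.11*o^2 + 4.92*o + 3.2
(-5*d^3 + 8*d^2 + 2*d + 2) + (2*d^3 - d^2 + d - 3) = -3*d^3 + 7*d^2 + 3*d - 1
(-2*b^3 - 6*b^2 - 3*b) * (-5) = 10*b^3 + 30*b^2 + 15*b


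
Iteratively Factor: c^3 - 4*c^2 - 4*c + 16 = (c - 2)*(c^2 - 2*c - 8) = (c - 4)*(c - 2)*(c + 2)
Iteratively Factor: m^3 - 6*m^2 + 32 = (m - 4)*(m^2 - 2*m - 8) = (m - 4)*(m + 2)*(m - 4)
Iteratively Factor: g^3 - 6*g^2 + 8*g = (g - 4)*(g^2 - 2*g) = g*(g - 4)*(g - 2)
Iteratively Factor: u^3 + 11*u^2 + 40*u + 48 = (u + 3)*(u^2 + 8*u + 16) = (u + 3)*(u + 4)*(u + 4)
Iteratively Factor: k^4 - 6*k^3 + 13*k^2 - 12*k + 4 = (k - 1)*(k^3 - 5*k^2 + 8*k - 4) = (k - 2)*(k - 1)*(k^2 - 3*k + 2) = (k - 2)^2*(k - 1)*(k - 1)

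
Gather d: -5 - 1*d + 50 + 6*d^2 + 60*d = 6*d^2 + 59*d + 45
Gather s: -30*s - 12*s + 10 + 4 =14 - 42*s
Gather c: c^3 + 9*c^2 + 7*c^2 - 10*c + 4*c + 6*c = c^3 + 16*c^2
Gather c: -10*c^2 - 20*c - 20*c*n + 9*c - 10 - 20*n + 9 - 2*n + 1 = -10*c^2 + c*(-20*n - 11) - 22*n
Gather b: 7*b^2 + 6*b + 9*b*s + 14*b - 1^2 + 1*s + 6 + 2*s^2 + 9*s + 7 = 7*b^2 + b*(9*s + 20) + 2*s^2 + 10*s + 12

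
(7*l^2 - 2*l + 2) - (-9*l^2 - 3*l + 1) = 16*l^2 + l + 1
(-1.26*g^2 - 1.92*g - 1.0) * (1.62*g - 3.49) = -2.0412*g^3 + 1.287*g^2 + 5.0808*g + 3.49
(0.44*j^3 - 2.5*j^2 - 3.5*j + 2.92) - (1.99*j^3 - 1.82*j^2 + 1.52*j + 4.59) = -1.55*j^3 - 0.68*j^2 - 5.02*j - 1.67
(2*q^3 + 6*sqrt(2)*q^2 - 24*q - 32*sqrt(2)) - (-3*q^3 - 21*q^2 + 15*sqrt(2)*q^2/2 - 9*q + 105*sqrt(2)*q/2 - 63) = 5*q^3 - 3*sqrt(2)*q^2/2 + 21*q^2 - 105*sqrt(2)*q/2 - 15*q - 32*sqrt(2) + 63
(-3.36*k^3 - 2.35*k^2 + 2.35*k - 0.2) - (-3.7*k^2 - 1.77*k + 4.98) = -3.36*k^3 + 1.35*k^2 + 4.12*k - 5.18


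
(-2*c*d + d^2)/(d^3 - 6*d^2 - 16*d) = (2*c - d)/(-d^2 + 6*d + 16)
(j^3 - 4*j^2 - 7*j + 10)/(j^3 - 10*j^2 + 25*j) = (j^2 + j - 2)/(j*(j - 5))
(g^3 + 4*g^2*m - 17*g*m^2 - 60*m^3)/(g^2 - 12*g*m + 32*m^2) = (g^2 + 8*g*m + 15*m^2)/(g - 8*m)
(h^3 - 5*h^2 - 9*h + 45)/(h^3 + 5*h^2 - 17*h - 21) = (h^2 - 2*h - 15)/(h^2 + 8*h + 7)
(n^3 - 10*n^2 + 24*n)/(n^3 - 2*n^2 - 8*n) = (n - 6)/(n + 2)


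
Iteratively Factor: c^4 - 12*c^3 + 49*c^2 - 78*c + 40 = (c - 4)*(c^3 - 8*c^2 + 17*c - 10) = (c - 5)*(c - 4)*(c^2 - 3*c + 2) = (c - 5)*(c - 4)*(c - 1)*(c - 2)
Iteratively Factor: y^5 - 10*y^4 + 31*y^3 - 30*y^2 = (y)*(y^4 - 10*y^3 + 31*y^2 - 30*y) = y*(y - 5)*(y^3 - 5*y^2 + 6*y) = y*(y - 5)*(y - 2)*(y^2 - 3*y) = y^2*(y - 5)*(y - 2)*(y - 3)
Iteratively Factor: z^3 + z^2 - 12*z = (z)*(z^2 + z - 12) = z*(z - 3)*(z + 4)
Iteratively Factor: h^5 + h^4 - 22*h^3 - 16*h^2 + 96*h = (h - 2)*(h^4 + 3*h^3 - 16*h^2 - 48*h) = (h - 2)*(h + 3)*(h^3 - 16*h) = (h - 4)*(h - 2)*(h + 3)*(h^2 + 4*h) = (h - 4)*(h - 2)*(h + 3)*(h + 4)*(h)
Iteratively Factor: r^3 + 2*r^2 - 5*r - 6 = (r - 2)*(r^2 + 4*r + 3) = (r - 2)*(r + 3)*(r + 1)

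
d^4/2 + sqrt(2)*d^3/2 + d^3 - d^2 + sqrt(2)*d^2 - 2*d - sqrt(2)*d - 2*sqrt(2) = (d/2 + sqrt(2)/2)*(d + 2)*(d - sqrt(2))*(d + sqrt(2))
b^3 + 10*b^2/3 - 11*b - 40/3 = (b - 8/3)*(b + 1)*(b + 5)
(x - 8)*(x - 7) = x^2 - 15*x + 56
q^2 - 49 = (q - 7)*(q + 7)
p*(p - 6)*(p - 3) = p^3 - 9*p^2 + 18*p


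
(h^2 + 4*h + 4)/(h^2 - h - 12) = (h^2 + 4*h + 4)/(h^2 - h - 12)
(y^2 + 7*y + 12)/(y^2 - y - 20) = (y + 3)/(y - 5)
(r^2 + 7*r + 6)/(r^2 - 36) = (r + 1)/(r - 6)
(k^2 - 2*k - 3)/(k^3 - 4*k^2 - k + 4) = (k - 3)/(k^2 - 5*k + 4)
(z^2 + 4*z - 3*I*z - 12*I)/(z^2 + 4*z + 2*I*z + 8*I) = (z - 3*I)/(z + 2*I)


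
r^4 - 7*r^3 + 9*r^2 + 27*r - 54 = (r - 3)^3*(r + 2)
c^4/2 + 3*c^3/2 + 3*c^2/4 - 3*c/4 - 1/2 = (c/2 + 1)*(c + 1)*(c - sqrt(2)/2)*(c + sqrt(2)/2)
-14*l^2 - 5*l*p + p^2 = (-7*l + p)*(2*l + p)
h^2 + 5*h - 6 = (h - 1)*(h + 6)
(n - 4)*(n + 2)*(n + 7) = n^3 + 5*n^2 - 22*n - 56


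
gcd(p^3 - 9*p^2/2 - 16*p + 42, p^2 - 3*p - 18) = p - 6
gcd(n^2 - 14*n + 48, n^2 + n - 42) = n - 6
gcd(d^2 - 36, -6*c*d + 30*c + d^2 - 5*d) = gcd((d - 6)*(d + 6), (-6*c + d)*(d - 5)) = 1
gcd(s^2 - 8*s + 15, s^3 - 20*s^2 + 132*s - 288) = 1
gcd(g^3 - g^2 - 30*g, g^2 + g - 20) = g + 5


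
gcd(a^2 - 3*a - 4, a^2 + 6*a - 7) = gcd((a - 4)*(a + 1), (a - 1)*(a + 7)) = 1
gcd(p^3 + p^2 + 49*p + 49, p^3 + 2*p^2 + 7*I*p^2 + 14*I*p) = p + 7*I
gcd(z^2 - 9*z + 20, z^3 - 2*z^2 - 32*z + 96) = z - 4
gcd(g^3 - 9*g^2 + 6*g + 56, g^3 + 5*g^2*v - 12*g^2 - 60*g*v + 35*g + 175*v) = g - 7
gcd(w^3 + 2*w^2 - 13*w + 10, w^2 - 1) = w - 1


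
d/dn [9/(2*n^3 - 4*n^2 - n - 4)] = 9*(-6*n^2 + 8*n + 1)/(-2*n^3 + 4*n^2 + n + 4)^2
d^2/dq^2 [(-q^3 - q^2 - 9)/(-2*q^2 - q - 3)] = 2*(-7*q^3 + 99*q^2 + 81*q - 36)/(8*q^6 + 12*q^5 + 42*q^4 + 37*q^3 + 63*q^2 + 27*q + 27)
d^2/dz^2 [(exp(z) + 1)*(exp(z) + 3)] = 4*(exp(z) + 1)*exp(z)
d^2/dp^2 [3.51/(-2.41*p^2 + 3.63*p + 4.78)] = (-40.772862*p^2 + 61.413066*p + 3.51*(4.82*p - 3.63)*(9.64*p - 7.26) + 80.868996)/(-2.41*p^2 + 3.63*p + 4.78)^3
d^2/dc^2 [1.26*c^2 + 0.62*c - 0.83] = 2.52000000000000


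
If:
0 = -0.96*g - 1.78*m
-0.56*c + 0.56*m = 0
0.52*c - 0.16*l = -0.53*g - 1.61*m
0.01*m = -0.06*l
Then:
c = 0.00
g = 0.00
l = 0.00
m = 0.00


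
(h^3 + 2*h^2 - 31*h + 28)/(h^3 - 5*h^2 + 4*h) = (h + 7)/h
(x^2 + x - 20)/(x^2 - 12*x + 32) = (x + 5)/(x - 8)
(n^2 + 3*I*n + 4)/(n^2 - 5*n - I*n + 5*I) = (n + 4*I)/(n - 5)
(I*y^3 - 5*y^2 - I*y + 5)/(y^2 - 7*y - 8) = (I*y^2 - y*(5 + I) + 5)/(y - 8)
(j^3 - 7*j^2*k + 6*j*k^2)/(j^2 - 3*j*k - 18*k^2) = j*(j - k)/(j + 3*k)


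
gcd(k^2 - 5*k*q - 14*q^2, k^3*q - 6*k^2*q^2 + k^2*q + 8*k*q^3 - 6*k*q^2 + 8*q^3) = 1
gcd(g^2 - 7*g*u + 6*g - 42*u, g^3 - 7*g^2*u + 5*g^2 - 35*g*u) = -g + 7*u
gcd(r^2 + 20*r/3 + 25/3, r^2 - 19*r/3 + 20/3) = 1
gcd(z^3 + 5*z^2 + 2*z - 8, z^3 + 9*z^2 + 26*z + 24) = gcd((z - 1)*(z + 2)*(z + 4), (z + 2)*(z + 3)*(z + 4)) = z^2 + 6*z + 8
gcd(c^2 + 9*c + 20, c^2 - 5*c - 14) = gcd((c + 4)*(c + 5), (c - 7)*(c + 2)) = 1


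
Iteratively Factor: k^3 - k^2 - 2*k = (k + 1)*(k^2 - 2*k) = (k - 2)*(k + 1)*(k)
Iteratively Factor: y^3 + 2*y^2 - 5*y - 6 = (y + 1)*(y^2 + y - 6) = (y - 2)*(y + 1)*(y + 3)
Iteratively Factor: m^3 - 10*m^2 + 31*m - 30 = (m - 2)*(m^2 - 8*m + 15) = (m - 3)*(m - 2)*(m - 5)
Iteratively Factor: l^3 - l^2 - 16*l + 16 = (l + 4)*(l^2 - 5*l + 4) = (l - 4)*(l + 4)*(l - 1)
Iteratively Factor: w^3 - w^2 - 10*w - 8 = (w + 1)*(w^2 - 2*w - 8) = (w + 1)*(w + 2)*(w - 4)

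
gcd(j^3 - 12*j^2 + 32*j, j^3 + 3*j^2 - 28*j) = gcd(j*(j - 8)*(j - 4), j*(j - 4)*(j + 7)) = j^2 - 4*j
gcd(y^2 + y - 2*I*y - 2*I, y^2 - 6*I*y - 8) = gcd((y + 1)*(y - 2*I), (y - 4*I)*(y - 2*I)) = y - 2*I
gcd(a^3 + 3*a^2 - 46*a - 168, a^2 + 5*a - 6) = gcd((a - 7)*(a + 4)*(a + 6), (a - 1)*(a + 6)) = a + 6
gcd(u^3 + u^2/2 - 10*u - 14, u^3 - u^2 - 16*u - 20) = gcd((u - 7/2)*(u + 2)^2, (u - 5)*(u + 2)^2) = u^2 + 4*u + 4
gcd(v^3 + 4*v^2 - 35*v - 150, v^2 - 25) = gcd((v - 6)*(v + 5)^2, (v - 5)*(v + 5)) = v + 5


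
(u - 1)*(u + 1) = u^2 - 1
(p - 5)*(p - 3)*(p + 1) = p^3 - 7*p^2 + 7*p + 15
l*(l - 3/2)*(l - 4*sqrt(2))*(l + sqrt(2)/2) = l^4 - 7*sqrt(2)*l^3/2 - 3*l^3/2 - 4*l^2 + 21*sqrt(2)*l^2/4 + 6*l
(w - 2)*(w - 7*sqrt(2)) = w^2 - 7*sqrt(2)*w - 2*w + 14*sqrt(2)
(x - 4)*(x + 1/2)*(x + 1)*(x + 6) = x^4 + 7*x^3/2 - 41*x^2/2 - 35*x - 12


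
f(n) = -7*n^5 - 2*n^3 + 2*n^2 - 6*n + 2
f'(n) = -35*n^4 - 6*n^2 + 4*n - 6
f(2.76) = -1162.47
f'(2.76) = -2071.64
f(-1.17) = 30.31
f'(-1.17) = -84.48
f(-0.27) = 3.82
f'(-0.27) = -7.70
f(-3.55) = 4084.73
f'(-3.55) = -5654.62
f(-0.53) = 6.33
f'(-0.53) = -12.57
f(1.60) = -84.07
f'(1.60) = -244.34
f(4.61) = -14753.90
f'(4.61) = -15922.88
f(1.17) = -20.83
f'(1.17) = -75.12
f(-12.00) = 1745642.00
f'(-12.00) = -726678.00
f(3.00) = -1753.00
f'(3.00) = -2883.00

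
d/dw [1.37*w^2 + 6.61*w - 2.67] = 2.74*w + 6.61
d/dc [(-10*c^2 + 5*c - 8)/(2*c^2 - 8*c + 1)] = (70*c^2 + 12*c - 59)/(4*c^4 - 32*c^3 + 68*c^2 - 16*c + 1)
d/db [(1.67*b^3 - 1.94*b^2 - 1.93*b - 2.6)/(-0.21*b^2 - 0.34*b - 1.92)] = (-0.3507*b^4 - 1.1356*b^3 - 9.3649*b^2 + 6.3576*b + 2.8216)/(0.0441*b^4 + 0.1428*b^3 + 0.922*b^2 + 1.3056*b + 3.6864)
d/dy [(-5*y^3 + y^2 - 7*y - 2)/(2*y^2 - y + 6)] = (-10*y^4 + 10*y^3 - 77*y^2 + 20*y - 44)/(4*y^4 - 4*y^3 + 25*y^2 - 12*y + 36)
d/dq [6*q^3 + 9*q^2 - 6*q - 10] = 18*q^2 + 18*q - 6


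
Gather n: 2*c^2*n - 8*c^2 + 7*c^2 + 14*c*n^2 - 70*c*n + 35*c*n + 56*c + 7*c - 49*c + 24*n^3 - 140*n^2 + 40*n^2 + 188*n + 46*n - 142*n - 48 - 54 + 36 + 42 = -c^2 + 14*c + 24*n^3 + n^2*(14*c - 100) + n*(2*c^2 - 35*c + 92) - 24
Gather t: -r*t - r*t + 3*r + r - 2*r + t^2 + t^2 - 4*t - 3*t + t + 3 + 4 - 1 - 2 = 2*r + 2*t^2 + t*(-2*r - 6) + 4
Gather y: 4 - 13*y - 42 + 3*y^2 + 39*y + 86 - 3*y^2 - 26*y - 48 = 0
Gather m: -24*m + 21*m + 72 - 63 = 9 - 3*m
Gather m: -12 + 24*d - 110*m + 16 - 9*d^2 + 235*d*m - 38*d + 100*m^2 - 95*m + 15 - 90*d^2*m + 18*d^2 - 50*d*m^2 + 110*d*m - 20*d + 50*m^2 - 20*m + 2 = 9*d^2 - 34*d + m^2*(150 - 50*d) + m*(-90*d^2 + 345*d - 225) + 21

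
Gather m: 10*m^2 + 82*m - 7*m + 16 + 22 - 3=10*m^2 + 75*m + 35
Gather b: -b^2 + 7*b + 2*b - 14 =-b^2 + 9*b - 14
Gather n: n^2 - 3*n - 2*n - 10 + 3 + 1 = n^2 - 5*n - 6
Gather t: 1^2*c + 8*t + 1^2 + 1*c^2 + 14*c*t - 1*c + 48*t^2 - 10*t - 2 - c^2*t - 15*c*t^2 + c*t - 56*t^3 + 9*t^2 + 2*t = c^2 - 56*t^3 + t^2*(57 - 15*c) + t*(-c^2 + 15*c) - 1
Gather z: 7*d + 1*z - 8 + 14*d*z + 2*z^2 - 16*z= 7*d + 2*z^2 + z*(14*d - 15) - 8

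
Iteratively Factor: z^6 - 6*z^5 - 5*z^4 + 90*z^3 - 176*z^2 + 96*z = (z - 3)*(z^5 - 3*z^4 - 14*z^3 + 48*z^2 - 32*z) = (z - 3)*(z - 2)*(z^4 - z^3 - 16*z^2 + 16*z) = (z - 3)*(z - 2)*(z - 1)*(z^3 - 16*z) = z*(z - 3)*(z - 2)*(z - 1)*(z^2 - 16) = z*(z - 3)*(z - 2)*(z - 1)*(z + 4)*(z - 4)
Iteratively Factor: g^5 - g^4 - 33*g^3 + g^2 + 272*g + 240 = (g - 5)*(g^4 + 4*g^3 - 13*g^2 - 64*g - 48) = (g - 5)*(g + 1)*(g^3 + 3*g^2 - 16*g - 48) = (g - 5)*(g + 1)*(g + 3)*(g^2 - 16) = (g - 5)*(g + 1)*(g + 3)*(g + 4)*(g - 4)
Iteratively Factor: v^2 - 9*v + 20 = (v - 4)*(v - 5)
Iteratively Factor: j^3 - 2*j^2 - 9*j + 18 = (j - 2)*(j^2 - 9) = (j - 3)*(j - 2)*(j + 3)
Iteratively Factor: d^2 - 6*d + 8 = (d - 4)*(d - 2)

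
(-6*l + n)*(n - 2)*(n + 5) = -6*l*n^2 - 18*l*n + 60*l + n^3 + 3*n^2 - 10*n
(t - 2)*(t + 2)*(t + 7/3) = t^3 + 7*t^2/3 - 4*t - 28/3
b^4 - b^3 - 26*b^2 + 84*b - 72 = (b - 3)*(b - 2)^2*(b + 6)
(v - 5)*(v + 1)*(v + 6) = v^3 + 2*v^2 - 29*v - 30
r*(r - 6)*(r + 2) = r^3 - 4*r^2 - 12*r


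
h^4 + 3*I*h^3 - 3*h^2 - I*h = h*(h + I)^3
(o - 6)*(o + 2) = o^2 - 4*o - 12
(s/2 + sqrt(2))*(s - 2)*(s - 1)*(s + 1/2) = s^4/2 - 5*s^3/4 + sqrt(2)*s^3 - 5*sqrt(2)*s^2/2 + s^2/4 + s/2 + sqrt(2)*s/2 + sqrt(2)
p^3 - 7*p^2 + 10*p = p*(p - 5)*(p - 2)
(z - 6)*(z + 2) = z^2 - 4*z - 12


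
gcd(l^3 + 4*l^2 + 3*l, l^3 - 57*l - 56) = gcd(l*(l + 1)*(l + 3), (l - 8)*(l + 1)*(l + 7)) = l + 1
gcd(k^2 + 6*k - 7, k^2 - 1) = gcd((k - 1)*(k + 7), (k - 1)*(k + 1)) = k - 1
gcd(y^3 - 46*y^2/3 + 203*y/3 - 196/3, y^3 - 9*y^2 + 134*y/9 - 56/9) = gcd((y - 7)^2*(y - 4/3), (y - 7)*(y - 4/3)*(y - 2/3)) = y^2 - 25*y/3 + 28/3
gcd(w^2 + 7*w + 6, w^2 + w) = w + 1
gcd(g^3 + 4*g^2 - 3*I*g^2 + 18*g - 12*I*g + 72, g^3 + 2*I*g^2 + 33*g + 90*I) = g^2 - 3*I*g + 18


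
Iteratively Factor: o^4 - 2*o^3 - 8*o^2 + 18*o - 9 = (o + 3)*(o^3 - 5*o^2 + 7*o - 3) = (o - 3)*(o + 3)*(o^2 - 2*o + 1) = (o - 3)*(o - 1)*(o + 3)*(o - 1)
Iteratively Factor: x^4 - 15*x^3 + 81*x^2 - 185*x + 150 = (x - 2)*(x^3 - 13*x^2 + 55*x - 75) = (x - 5)*(x - 2)*(x^2 - 8*x + 15) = (x - 5)^2*(x - 2)*(x - 3)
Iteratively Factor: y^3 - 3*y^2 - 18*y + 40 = (y - 5)*(y^2 + 2*y - 8) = (y - 5)*(y + 4)*(y - 2)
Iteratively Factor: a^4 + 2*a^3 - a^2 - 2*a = (a - 1)*(a^3 + 3*a^2 + 2*a) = (a - 1)*(a + 1)*(a^2 + 2*a) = (a - 1)*(a + 1)*(a + 2)*(a)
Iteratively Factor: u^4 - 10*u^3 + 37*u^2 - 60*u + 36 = (u - 2)*(u^3 - 8*u^2 + 21*u - 18) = (u - 3)*(u - 2)*(u^2 - 5*u + 6) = (u - 3)^2*(u - 2)*(u - 2)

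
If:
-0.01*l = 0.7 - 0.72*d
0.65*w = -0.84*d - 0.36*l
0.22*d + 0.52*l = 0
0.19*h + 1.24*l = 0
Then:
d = 0.97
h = 2.67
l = -0.41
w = -1.02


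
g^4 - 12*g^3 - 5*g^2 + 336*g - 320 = (g - 8)^2*(g - 1)*(g + 5)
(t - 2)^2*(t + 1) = t^3 - 3*t^2 + 4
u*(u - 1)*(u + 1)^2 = u^4 + u^3 - u^2 - u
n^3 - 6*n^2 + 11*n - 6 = (n - 3)*(n - 2)*(n - 1)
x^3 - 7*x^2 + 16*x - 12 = (x - 3)*(x - 2)^2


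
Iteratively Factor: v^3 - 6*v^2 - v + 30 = (v - 5)*(v^2 - v - 6) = (v - 5)*(v - 3)*(v + 2)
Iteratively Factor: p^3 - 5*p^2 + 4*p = (p)*(p^2 - 5*p + 4) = p*(p - 1)*(p - 4)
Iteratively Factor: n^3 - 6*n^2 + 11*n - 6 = (n - 1)*(n^2 - 5*n + 6) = (n - 3)*(n - 1)*(n - 2)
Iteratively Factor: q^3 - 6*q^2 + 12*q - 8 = (q - 2)*(q^2 - 4*q + 4) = (q - 2)^2*(q - 2)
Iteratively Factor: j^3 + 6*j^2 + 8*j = (j + 4)*(j^2 + 2*j) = (j + 2)*(j + 4)*(j)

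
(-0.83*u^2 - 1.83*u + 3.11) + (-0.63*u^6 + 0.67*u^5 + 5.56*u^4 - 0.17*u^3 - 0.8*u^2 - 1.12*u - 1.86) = -0.63*u^6 + 0.67*u^5 + 5.56*u^4 - 0.17*u^3 - 1.63*u^2 - 2.95*u + 1.25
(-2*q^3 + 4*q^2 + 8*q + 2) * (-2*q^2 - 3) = 4*q^5 - 8*q^4 - 10*q^3 - 16*q^2 - 24*q - 6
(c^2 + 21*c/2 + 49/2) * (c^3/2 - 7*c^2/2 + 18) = c^5/2 + 7*c^4/4 - 49*c^3/2 - 271*c^2/4 + 189*c + 441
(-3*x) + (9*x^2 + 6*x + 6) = 9*x^2 + 3*x + 6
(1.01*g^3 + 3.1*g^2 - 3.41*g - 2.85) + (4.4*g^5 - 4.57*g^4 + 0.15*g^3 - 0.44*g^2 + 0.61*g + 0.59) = 4.4*g^5 - 4.57*g^4 + 1.16*g^3 + 2.66*g^2 - 2.8*g - 2.26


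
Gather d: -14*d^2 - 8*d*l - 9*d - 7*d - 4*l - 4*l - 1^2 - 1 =-14*d^2 + d*(-8*l - 16) - 8*l - 2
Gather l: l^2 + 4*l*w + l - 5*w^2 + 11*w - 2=l^2 + l*(4*w + 1) - 5*w^2 + 11*w - 2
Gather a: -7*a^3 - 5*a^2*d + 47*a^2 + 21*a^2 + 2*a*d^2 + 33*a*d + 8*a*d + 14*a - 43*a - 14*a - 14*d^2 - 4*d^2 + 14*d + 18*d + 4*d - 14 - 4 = -7*a^3 + a^2*(68 - 5*d) + a*(2*d^2 + 41*d - 43) - 18*d^2 + 36*d - 18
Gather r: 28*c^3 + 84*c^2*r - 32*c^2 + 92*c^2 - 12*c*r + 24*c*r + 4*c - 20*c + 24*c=28*c^3 + 60*c^2 + 8*c + r*(84*c^2 + 12*c)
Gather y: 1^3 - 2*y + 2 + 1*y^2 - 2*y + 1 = y^2 - 4*y + 4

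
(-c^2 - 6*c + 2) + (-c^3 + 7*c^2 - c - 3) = -c^3 + 6*c^2 - 7*c - 1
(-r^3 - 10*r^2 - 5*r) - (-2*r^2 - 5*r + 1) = -r^3 - 8*r^2 - 1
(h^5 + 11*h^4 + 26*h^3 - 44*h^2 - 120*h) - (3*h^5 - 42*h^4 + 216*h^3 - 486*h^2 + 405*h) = -2*h^5 + 53*h^4 - 190*h^3 + 442*h^2 - 525*h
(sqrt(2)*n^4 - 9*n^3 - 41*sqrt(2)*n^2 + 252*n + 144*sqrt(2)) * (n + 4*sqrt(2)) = sqrt(2)*n^5 - n^4 - 77*sqrt(2)*n^3 - 76*n^2 + 1152*sqrt(2)*n + 1152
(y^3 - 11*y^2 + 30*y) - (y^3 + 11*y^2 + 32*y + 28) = -22*y^2 - 2*y - 28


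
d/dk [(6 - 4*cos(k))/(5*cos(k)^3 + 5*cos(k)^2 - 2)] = 2*(15*cos(k) + 35*cos(2*k)/2 - 5*cos(3*k) + 27/2)*sin(k)/(5*cos(k)^3 + 5*cos(k)^2 - 2)^2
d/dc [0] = 0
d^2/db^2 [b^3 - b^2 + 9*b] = 6*b - 2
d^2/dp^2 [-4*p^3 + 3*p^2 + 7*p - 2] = 6 - 24*p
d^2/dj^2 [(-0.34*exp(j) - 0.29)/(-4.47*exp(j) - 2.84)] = (1.478229*exp(j) - 0.939187999999999)*exp(j)/(89.314623*exp(3*j) + 170.237268*exp(2*j) + 108.159696*exp(j) + 22.906304)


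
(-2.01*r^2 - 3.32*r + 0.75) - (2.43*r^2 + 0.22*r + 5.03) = -4.44*r^2 - 3.54*r - 4.28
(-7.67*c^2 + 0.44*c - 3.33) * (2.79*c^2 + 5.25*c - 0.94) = -21.3993*c^4 - 39.0399*c^3 + 0.229099999999999*c^2 - 17.8961*c + 3.1302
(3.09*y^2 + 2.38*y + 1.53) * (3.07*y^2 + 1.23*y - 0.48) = 9.4863*y^4 + 11.1073*y^3 + 6.1413*y^2 + 0.7395*y - 0.7344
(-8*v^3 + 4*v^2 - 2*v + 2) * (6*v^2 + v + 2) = -48*v^5 + 16*v^4 - 24*v^3 + 18*v^2 - 2*v + 4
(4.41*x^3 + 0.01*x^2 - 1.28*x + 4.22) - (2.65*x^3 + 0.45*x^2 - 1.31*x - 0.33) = 1.76*x^3 - 0.44*x^2 + 0.03*x + 4.55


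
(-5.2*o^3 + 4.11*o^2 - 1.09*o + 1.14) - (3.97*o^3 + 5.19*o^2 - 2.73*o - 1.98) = -9.17*o^3 - 1.08*o^2 + 1.64*o + 3.12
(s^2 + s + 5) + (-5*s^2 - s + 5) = 10 - 4*s^2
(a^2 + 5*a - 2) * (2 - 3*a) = -3*a^3 - 13*a^2 + 16*a - 4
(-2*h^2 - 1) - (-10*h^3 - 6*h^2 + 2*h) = 10*h^3 + 4*h^2 - 2*h - 1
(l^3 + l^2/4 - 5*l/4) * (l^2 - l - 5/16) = l^5 - 3*l^4/4 - 29*l^3/16 + 75*l^2/64 + 25*l/64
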